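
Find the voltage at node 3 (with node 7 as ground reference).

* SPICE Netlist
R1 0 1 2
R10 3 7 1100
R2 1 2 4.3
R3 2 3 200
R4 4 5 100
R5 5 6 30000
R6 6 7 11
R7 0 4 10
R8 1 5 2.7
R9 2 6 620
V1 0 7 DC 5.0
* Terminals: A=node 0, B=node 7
Nodal analysis, taking node 7 as the 0 V reference.
Source V1 fixes V_0 = 5 V.
KCL at each unknown node (sum of currents leaving = 0; resistances in Ω):
  Node 1: (V_1 - 5)/2 + (V_1 - V_2)/4.3 + (V_1 - V_5)/2.7 = 0
  Node 2: (V_2 - V_1)/4.3 + (V_2 - V_3)/200 + (V_2 - V_6)/620 = 0
  Node 3: (V_3 - V_2)/200 + (V_3 - 0)/1100 = 0
  Node 4: (V_4 - V_5)/100 + (V_4 - 5)/10 = 0
  Node 5: (V_5 - V_4)/100 + (V_5 - V_6)/30000 + (V_5 - V_1)/2.7 = 0
  Node 6: (V_6 - V_5)/30000 + (V_6 - 0)/11 + (V_6 - V_2)/620 = 0
Collecting terms (coefficients in siemens):
  1.103·V_1 - 0.2326·V_2 - 0.3704·V_5 = 2.5
  0.2392·V_2 - 0.2326·V_1 - 0.005·V_3 - 0.001613·V_6 = 0
  0.005909·V_3 - 0.005·V_2 = 0
  0.11·V_4 - 0.01·V_5 = 0.5
  0.3804·V_5 - 0.3704·V_1 - 0.01·V_4 - 0.00003333·V_6 = 0
  0.09256·V_6 - 0.001613·V_2 - 0.00003333·V_5 = 0
Solving these 6 simultaneous equations (Gaussian elimination) gives:
  V_1 = 4.977 V, V_2 = 4.927 V, V_3 = 4.169 V, V_4 = 4.998 V
  V_5 = 4.977 V, V_6 = 0.08765 V
The requested potential is V_3 = 4.169 V.

Final answer: V_3 = 4.169 V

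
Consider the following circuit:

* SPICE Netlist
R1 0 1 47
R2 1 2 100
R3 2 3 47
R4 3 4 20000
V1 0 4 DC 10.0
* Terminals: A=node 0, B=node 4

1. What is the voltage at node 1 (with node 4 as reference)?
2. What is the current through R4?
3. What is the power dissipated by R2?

Nodal analysis, taking node 4 as the 0 V reference.
Source V1 fixes V_0 = 10 V.
KCL at each unknown node (sum of currents leaving = 0; resistances in Ω):
  Node 1: (V_1 - 10)/47 + (V_1 - V_2)/100 = 0
  Node 2: (V_2 - V_1)/100 + (V_2 - V_3)/47 = 0
  Node 3: (V_3 - V_2)/47 + (V_3 - 0)/20000 = 0
Collecting terms (coefficients in siemens):
  0.03128·V_1 - 0.01·V_2 = 0.2128
  0.03128·V_2 - 0.01·V_1 - 0.02128·V_3 = 0
  0.02133·V_3 - 0.02128·V_2 = 0
Solving these 3 simultaneous equations (Gaussian elimination) gives:
  V_1 = 9.977 V, V_2 = 9.927 V, V_3 = 9.904 V
Part 1:
  Read off the nodal solution: V_1 = 9.977 V
Part 2:
  I_R4 = (V_3 - V_4)/R4 = (9.904 - 0)/20000 = 0.0004952 A
  Magnitude: I_R4 = 0.0004952 A
Part 3:
  I_R2 = (V_1 - V_2)/R2 = (9.977 - 9.927)/100 = 0.0004952 A
  P_R2 = I_R2² × R2 = (0.0004952)² × 100 = 0.00002452 W

Final answers:
1. V_1 = 9.977 V
2. I_R4 = 0.0004952 A
3. P_R2 = 2.452e-05 W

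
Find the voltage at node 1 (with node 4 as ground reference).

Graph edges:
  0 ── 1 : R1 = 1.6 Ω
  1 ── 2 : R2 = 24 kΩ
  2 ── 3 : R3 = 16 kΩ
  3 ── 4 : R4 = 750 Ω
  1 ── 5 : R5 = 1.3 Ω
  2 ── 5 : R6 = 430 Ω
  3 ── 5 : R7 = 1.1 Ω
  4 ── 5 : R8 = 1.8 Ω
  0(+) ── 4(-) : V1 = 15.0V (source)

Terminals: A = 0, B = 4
Nodal analysis, taking node 4 as the 0 V reference.
Source V1 fixes V_0 = 15 V.
KCL at each unknown node (sum of currents leaving = 0; resistances in Ω):
  Node 1: (V_1 - 15)/1.6 + (V_1 - V_2)/24000 + (V_1 - V_5)/1.3 = 0
  Node 2: (V_2 - V_1)/24000 + (V_2 - V_3)/16000 + (V_2 - V_5)/430 = 0
  Node 3: (V_3 - V_2)/16000 + (V_3 - 0)/750 + (V_3 - V_5)/1.1 = 0
  Node 5: (V_5 - V_1)/1.3 + (V_5 - V_2)/430 + (V_5 - V_3)/1.1 + (V_5 - 0)/1.8 = 0
Collecting terms (coefficients in siemens):
  1.394·V_1 - 0.00004167·V_2 - 0.7692·V_5 = 9.375
  0.00243·V_2 - 0.00004167·V_1 - 0.0000625·V_3 - 0.002326·V_5 = 0
  0.9105·V_3 - 0.0000625·V_2 - 0.9091·V_5 = 0
  2.236·V_5 - 0.7692·V_1 - 0.002326·V_2 - 0.9091·V_3 = 0
Solving these 4 simultaneous equations (Gaussian elimination) gives:
  V_1 = 9.889 V, V_2 = 5.807 V, V_3 = 5.728 V, V_5 = 5.736 V
The requested potential is V_1 = 9.889 V.

Final answer: V_1 = 9.889 V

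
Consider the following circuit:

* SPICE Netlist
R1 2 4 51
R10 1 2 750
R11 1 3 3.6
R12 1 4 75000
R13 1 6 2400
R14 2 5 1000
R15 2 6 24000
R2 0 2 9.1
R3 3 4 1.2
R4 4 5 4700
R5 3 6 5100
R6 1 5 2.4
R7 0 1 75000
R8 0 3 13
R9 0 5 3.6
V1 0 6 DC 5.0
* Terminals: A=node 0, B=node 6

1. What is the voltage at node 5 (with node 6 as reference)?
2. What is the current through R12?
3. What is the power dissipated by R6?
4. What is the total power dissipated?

Nodal analysis, taking node 6 as the 0 V reference.
Source V1 fixes V_0 = 5 V.
KCL at each unknown node (sum of currents leaving = 0; resistances in Ω):
  Node 1: (V_1 - V_5)/2.4 + (V_1 - 5)/75000 + (V_1 - V_2)/750 + (V_1 - V_3)/3.6 + (V_1 - V_4)/75000 + (V_1 - 0)/2400 = 0
  Node 2: (V_2 - V_4)/51 + (V_2 - 5)/9.1 + (V_2 - V_1)/750 + (V_2 - V_5)/1000 + (V_2 - 0)/24000 = 0
  Node 3: (V_3 - V_4)/1.2 + (V_3 - 0)/5100 + (V_3 - 5)/13 + (V_3 - V_1)/3.6 = 0
  Node 4: (V_4 - V_2)/51 + (V_4 - V_3)/1.2 + (V_4 - V_5)/4700 + (V_4 - V_1)/75000 = 0
  Node 5: (V_5 - V_4)/4700 + (V_5 - V_1)/2.4 + (V_5 - 5)/3.6 + (V_5 - V_2)/1000 = 0
Collecting terms (coefficients in siemens):
  0.6962·V_1 - 0.001333·V_2 - 0.2778·V_3 - 0.00001333·V_4 - 0.4167·V_5 = 0.00006667
  0.1319·V_2 - 0.001333·V_1 - 0.01961·V_4 - 0.001·V_5 = 0.5495
  1.188·V_3 - 0.2778·V_1 - 0.8333·V_4 = 0.3846
  0.8532·V_4 - 0.00001333·V_1 - 0.01961·V_2 - 0.8333·V_3 - 0.0002128·V_5 = 0
  0.6957·V_5 - 0.4167·V_1 - 0.001·V_2 - 0.0002128·V_4 = 1.389
Solving these 5 simultaneous equations (Gaussian elimination) gives:
  V_1 = 4.988 V, V_2 = 4.997 V, V_3 = 4.988 V, V_4 = 4.989 V
  V_5 = 4.993 V
Part 1:
  Read off the nodal solution: V_5 = 4.993 V
Part 2:
  I_R12 = (V_1 - V_4)/R12 = (4.988 - 4.989)/75000 = -0.000000006199 A
  Magnitude: I_R12 = 0.000000006199 A
Part 3:
  I_R6 = (V_1 - V_5)/R6 = (4.988 - 4.993)/2.4 = -0.00199 A
  P_R6 = I_R6² × R6 = (-0.00199)² × 2.4 = 0.000009508 W
Part 4:
  Power in each resistor, P = (ΔV)²/R:
    P_R1 = (4.997 - 4.989)²/51 = 0.000001257 W
    P_R2 = (5 - 4.997)²/9.1 = 0.000001315 W
    P_R3 = (4.988 - 4.989)²/1.2 = 0.00000002993 W
    P_R4 = (4.989 - 4.993)²/4700 = 0.000000003956 W
    P_R5 = (4.988 - 0)²/5100 = 0.004879 W
    P_R6 = (4.988 - 4.993)²/2.4 = 0.000009508 W
    P_R7 = (5 - 4.988)²/75000 = 0.000000001898 W
    P_R8 = (5 - 4.988)²/13 = 0.00001045 W
    P_R9 = (5 - 4.993)²/3.6 = 0.00001422 W
    P_R10 = (4.988 - 4.997)²/750 = 0.00000009571 W
    P_R11 = (4.988 - 4.988)²/3.6 = 0.00000002107 W
    P_R12 = (4.988 - 4.989)²/75000 = 0.000000000002882 W
    P_R13 = (4.988 - 0)²/2400 = 0.01037 W
    P_R14 = (4.997 - 4.993)²/1000 = 0.00000001366 W
    P_R15 = (4.997 - 0)²/24000 = 0.00104 W
  P_total = P_R1 + P_R2 + P_R3 + P_R4 + P_R5 + P_R6 + P_R7 + P_R8 + P_R9 + P_R10 + P_R11 + P_R12 + P_R13 + P_R14 + P_R15 = 0.01632 W

Final answers:
1. V_5 = 4.993 V
2. I_R12 = 6.199e-09 A
3. P_R6 = 9.508e-06 W
4. P_total = 0.01632 W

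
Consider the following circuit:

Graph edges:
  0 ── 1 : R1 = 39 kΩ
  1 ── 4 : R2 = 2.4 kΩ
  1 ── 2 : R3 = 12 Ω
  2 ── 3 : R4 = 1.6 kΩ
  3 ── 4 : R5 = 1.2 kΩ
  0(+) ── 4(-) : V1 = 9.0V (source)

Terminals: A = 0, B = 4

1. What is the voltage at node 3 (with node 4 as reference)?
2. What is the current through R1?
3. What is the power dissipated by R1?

Nodal analysis, taking node 4 as the 0 V reference.
Source V1 fixes V_0 = 9 V.
KCL at each unknown node (sum of currents leaving = 0; resistances in Ω):
  Node 1: (V_1 - 9)/39000 + (V_1 - 0)/2400 + (V_1 - V_2)/12 = 0
  Node 2: (V_2 - V_1)/12 + (V_2 - V_3)/1600 = 0
  Node 3: (V_3 - V_2)/1600 + (V_3 - 0)/1200 = 0
Collecting terms (coefficients in siemens):
  0.08378·V_1 - 0.08333·V_2 = 0.0002308
  0.08396·V_2 - 0.08333·V_1 - 0.000625·V_3 = 0
  0.001458·V_3 - 0.000625·V_2 = 0
Solving these 3 simultaneous equations (Gaussian elimination) gives:
  V_1 = 0.2892 V, V_2 = 0.288 V, V_3 = 0.1234 V
Part 1:
  Read off the nodal solution: V_3 = 0.1234 V
Part 2:
  I_R1 = (V_0 - V_1)/R1 = (9 - 0.2892)/39000 = 0.0002234 A
  Magnitude: I_R1 = 0.0002234 A
Part 3:
  I_R1 = (V_0 - V_1)/R1 = (9 - 0.2892)/39000 = 0.0002234 A
  P_R1 = I_R1² × R1 = (0.0002234)² × 39000 = 0.001946 W

Final answers:
1. V_3 = 0.1234 V
2. I_R1 = 0.0002234 A
3. P_R1 = 0.001946 W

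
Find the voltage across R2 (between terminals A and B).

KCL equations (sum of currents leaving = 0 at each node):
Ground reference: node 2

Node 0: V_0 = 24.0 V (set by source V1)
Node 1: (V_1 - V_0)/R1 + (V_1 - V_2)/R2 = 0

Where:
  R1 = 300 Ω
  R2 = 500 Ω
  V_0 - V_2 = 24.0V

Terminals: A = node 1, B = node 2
R1 and R2 are in series across V1 (node 0 → node 1 → node 2), and the output A–B is taken across R2, so this is a voltage divider.
Series current: I = V1/(R1 + R2) = 24/(300 + 500) = 24/800 = 0.03 A
V_R2 = I × R2 = V1 × R2/(R1 + R2) = 24 × 500/800 = 15 V

Final answer: 15 V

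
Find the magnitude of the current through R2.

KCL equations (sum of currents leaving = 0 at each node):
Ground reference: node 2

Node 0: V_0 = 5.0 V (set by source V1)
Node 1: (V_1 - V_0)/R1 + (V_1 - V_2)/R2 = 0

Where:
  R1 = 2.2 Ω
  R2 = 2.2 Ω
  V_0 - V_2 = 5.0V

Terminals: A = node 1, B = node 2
Nodal analysis, taking node 2 as the 0 V reference.
Source V1 fixes V_0 = 5 V.
KCL at each unknown node (sum of currents leaving = 0; resistances in Ω):
  Node 1: (V_1 - 5)/2.2 + (V_1 - 0)/2.2 = 0
Collecting terms: 0.9091 × V_1 = 2.273  =>  V_1 = 2.5 V
I_R2 = (V_1 - V_2)/R2 = (2.5 - 0)/2.2 = 1.136 A
|I_R2| = 1.136 A

Final answer: |I_R2| = 1.136 A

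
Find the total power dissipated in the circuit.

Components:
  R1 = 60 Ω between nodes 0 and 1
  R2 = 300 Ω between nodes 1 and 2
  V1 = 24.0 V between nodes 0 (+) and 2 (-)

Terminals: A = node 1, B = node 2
Nodal analysis, taking node 2 as the 0 V reference.
Source V1 fixes V_0 = 24 V.
KCL at each unknown node (sum of currents leaving = 0; resistances in Ω):
  Node 1: (V_1 - 24)/60 + (V_1 - 0)/300 = 0
Collecting terms: 0.02 × V_1 = 0.4  =>  V_1 = 20 V
Power in each resistor, P = (ΔV)²/R:
  P_R1 = (24 - 20)²/60 = 0.2667 W
  P_R2 = (20 - 0)²/300 = 1.333 W
P_total = P_R1 + P_R2 = 1.6 W

Final answer: 1.6 W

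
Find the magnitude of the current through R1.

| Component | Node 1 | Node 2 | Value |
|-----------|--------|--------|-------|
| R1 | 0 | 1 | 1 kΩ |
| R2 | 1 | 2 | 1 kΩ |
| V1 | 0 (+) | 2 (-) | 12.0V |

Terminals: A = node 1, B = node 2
Nodal analysis, taking node 2 as the 0 V reference.
Source V1 fixes V_0 = 12 V.
KCL at each unknown node (sum of currents leaving = 0; resistances in Ω):
  Node 1: (V_1 - 12)/1000 + (V_1 - 0)/1000 = 0
Collecting terms: 0.002 × V_1 = 0.012  =>  V_1 = 6 V
I_R1 = (V_0 - V_1)/R1 = (12 - 6)/1000 = 0.006 A
|I_R1| = 0.006 A

Final answer: |I_R1| = 0.006 A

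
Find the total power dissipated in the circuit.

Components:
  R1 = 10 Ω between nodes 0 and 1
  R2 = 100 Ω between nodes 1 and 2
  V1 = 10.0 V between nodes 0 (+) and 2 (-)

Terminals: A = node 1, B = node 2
Nodal analysis, taking node 2 as the 0 V reference.
Source V1 fixes V_0 = 10 V.
KCL at each unknown node (sum of currents leaving = 0; resistances in Ω):
  Node 1: (V_1 - 10)/10 + (V_1 - 0)/100 = 0
Collecting terms: 0.11 × V_1 = 1  =>  V_1 = 9.091 V
Power in each resistor, P = (ΔV)²/R:
  P_R1 = (10 - 9.091)²/10 = 0.08264 W
  P_R2 = (9.091 - 0)²/100 = 0.8264 W
P_total = P_R1 + P_R2 = 0.9091 W

Final answer: 0.9091 W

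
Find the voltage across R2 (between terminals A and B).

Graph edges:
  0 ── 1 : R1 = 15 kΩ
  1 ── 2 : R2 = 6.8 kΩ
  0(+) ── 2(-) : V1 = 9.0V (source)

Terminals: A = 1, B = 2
R1 and R2 are in series across V1 (node 0 → node 1 → node 2), and the output A–B is taken across R2, so this is a voltage divider.
Series current: I = V1/(R1 + R2) = 9/(15000 + 6800) = 9/21800 = 0.0004128 A
V_R2 = I × R2 = V1 × R2/(R1 + R2) = 9 × 6800/21800 = 2.807 V

Final answer: 2.807 V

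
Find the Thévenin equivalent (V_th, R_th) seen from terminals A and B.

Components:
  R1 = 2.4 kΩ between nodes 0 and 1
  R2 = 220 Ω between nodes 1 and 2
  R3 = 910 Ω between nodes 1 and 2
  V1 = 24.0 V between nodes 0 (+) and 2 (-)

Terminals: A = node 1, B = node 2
Step 1 — V_th is the open-circuit voltage V_A - V_B (nothing connected across the terminals).
Nodal analysis, taking node 2 as the 0 V reference.
Source V1 fixes V_0 = 24 V.
KCL at each unknown node (sum of currents leaving = 0; resistances in Ω):
  Node 1: (V_1 - 24)/2400 + (V_1 - 0)/220 + (V_1 - 0)/910 = 0
Collecting terms: 0.006061 × V_1 = 0.01  =>  V_1 = 1.65 V
V_th = V_1 - V_2 = 1.65 - 0 = 1.65 V
Step 2 — R_th: zero the source — replace V1 by a short circuit (node 2 merges into node 0) — and find the resistance seen between A (node 1) and B (node 0).
Reduce the network between node 1 (A) and node 0 (B) by series/parallel combination:
  Rp1 = R1 ‖ R2 ‖ R3 (parallel, all between nodes 0 and 1) = 1/(1/2400 + 1/220 + 1/910) = 165 Ω
R_th = 165 Ω

Final answer: V_th = 1.65 V, R_th = 165 Ω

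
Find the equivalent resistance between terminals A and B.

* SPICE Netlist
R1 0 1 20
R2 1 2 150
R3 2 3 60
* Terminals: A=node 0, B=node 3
Reduce the network between node 0 (A) and node 3 (B) by series/parallel combination:
  Rs1 = R1 + R2 (series, joined only at node 1) = 20 + 150 = 170 Ω
  Rs2 = R3 + Rs1 (series, joined only at node 2) = 60 + 170 = 230 Ω
R_eq = 230 Ω

Final answer: 230 Ω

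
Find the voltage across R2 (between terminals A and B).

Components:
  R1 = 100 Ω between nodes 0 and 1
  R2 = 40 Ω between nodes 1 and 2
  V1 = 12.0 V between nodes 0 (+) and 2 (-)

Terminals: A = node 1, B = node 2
R1 and R2 are in series across V1 (node 0 → node 1 → node 2), and the output A–B is taken across R2, so this is a voltage divider.
Series current: I = V1/(R1 + R2) = 12/(100 + 40) = 12/140 = 0.08571 A
V_R2 = I × R2 = V1 × R2/(R1 + R2) = 12 × 40/140 = 3.429 V

Final answer: 3.429 V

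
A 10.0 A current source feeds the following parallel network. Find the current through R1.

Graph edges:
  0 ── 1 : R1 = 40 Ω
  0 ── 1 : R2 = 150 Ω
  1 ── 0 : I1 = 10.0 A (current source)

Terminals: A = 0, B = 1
All resistors sit directly between nodes 0 and 1, so they are in parallel and share one voltage V; the full source current 10 A splits among them.
1/R_par = 1/40 + 1/150 = 0.03167 S  =>  R_par = 31.58 Ω
V = I × R_par = 10 × 31.58 = 315.8 V
I_R1 = V/R1 = 315.8/40 = 7.895 A

Final answer: 7.895 A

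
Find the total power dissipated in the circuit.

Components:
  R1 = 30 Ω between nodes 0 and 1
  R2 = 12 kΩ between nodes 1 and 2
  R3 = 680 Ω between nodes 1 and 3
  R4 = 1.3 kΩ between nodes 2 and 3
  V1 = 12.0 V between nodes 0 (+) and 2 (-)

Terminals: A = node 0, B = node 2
Nodal analysis, taking node 2 as the 0 V reference.
Source V1 fixes V_0 = 12 V.
KCL at each unknown node (sum of currents leaving = 0; resistances in Ω):
  Node 1: (V_1 - 12)/30 + (V_1 - 0)/12000 + (V_1 - V_3)/680 = 0
  Node 3: (V_3 - V_1)/680 + (V_3 - 0)/1300 = 0
Collecting terms (coefficients in siemens):
  0.03489·V_1 - 0.001471·V_3 = 0.4
  0.00224·V_3 - 0.001471·V_1 = 0
Determinant D = (0.03489)(0.00224) - (-0.001471)(-0.001471) = 0.00007598
V_1 = [(0.4)(0.00224) - (-0.001471)(0)]/D = 11.79 V
V_3 = [(0.03489)(0) - (0.4)(-0.001471)]/D = 7.742 V
Power in each resistor, P = (ΔV)²/R:
  P_R1 = (12 - 11.79)²/30 = 0.001444 W
  P_R2 = (11.79 - 0)²/12000 = 0.01159 W
  P_R3 = (11.79 - 7.742)²/680 = 0.02412 W
  P_R4 = (0 - 7.742)²/1300 = 0.04611 W
P_total = P_R1 + P_R2 + P_R3 + P_R4 = 0.08326 W

Final answer: 0.08326 W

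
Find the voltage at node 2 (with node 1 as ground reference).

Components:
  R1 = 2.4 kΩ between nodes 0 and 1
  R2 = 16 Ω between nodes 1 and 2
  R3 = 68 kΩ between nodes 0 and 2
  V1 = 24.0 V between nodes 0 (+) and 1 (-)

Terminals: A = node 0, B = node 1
Nodal analysis, taking node 1 as the 0 V reference.
Source V1 fixes V_0 = 24 V.
KCL at each unknown node (sum of currents leaving = 0; resistances in Ω):
  Node 2: (V_2 - 0)/16 + (V_2 - 24)/68000 = 0
Collecting terms: 0.06251 × V_2 = 0.0003529  =>  V_2 = 0.005646 V
The requested potential is V_2 = 0.005646 V.

Final answer: V_2 = 0.005646 V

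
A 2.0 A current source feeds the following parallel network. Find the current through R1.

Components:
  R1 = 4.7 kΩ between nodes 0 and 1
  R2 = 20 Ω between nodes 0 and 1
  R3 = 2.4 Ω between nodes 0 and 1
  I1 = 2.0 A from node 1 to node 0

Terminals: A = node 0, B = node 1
All resistors sit directly between nodes 0 and 1, so they are in parallel and share one voltage V; the full source current 2 A splits among them.
1/R_par = 1/4700 + 1/20 + 1/2.4 = 0.4669 S  =>  R_par = 2.142 Ω
V = I × R_par = 2 × 2.142 = 4.284 V
I_R1 = V/R1 = 4.284/4700 = 0.0009114 A

Final answer: 0.0009114 A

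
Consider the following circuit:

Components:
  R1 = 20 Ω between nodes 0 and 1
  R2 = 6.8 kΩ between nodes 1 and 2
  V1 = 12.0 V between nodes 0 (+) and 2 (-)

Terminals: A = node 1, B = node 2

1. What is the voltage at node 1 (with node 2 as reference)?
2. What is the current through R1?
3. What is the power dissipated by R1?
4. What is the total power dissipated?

Nodal analysis, taking node 2 as the 0 V reference.
Source V1 fixes V_0 = 12 V.
KCL at each unknown node (sum of currents leaving = 0; resistances in Ω):
  Node 1: (V_1 - 12)/20 + (V_1 - 0)/6800 = 0
Collecting terms: 0.05015 × V_1 = 0.6  =>  V_1 = 11.96 V
Part 1:
  Read off the nodal solution: V_1 = 11.96 V
Part 2:
  I_R1 = (V_0 - V_1)/R1 = (12 - 11.96)/20 = 0.00176 A
  Magnitude: I_R1 = 0.00176 A
Part 3:
  I_R1 = (V_0 - V_1)/R1 = (12 - 11.96)/20 = 0.00176 A
  P_R1 = I_R1² × R1 = (0.00176)² × 20 = 0.00006192 W
Part 4:
  Power in each resistor, P = (ΔV)²/R:
    P_R1 = (12 - 11.96)²/20 = 0.00006192 W
    P_R2 = (11.96 - 0)²/6800 = 0.02105 W
  P_total = P_R1 + P_R2 = 0.02111 W

Final answers:
1. V_1 = 11.96 V
2. I_R1 = 0.00176 A
3. P_R1 = 6.192e-05 W
4. P_total = 0.02111 W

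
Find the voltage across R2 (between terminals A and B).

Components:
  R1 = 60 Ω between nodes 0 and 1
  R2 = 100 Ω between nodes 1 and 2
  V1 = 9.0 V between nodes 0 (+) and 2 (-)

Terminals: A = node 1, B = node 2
R1 and R2 are in series across V1 (node 0 → node 1 → node 2), and the output A–B is taken across R2, so this is a voltage divider.
Series current: I = V1/(R1 + R2) = 9/(60 + 100) = 9/160 = 0.05625 A
V_R2 = I × R2 = V1 × R2/(R1 + R2) = 9 × 100/160 = 5.625 V

Final answer: 5.625 V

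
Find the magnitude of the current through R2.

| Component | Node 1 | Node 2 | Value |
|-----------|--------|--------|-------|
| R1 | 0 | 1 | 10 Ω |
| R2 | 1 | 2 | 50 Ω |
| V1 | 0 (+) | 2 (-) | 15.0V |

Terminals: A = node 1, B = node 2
Nodal analysis, taking node 2 as the 0 V reference.
Source V1 fixes V_0 = 15 V.
KCL at each unknown node (sum of currents leaving = 0; resistances in Ω):
  Node 1: (V_1 - 15)/10 + (V_1 - 0)/50 = 0
Collecting terms: 0.12 × V_1 = 1.5  =>  V_1 = 12.5 V
I_R2 = (V_1 - V_2)/R2 = (12.5 - 0)/50 = 0.25 A
|I_R2| = 0.25 A

Final answer: |I_R2| = 0.25 A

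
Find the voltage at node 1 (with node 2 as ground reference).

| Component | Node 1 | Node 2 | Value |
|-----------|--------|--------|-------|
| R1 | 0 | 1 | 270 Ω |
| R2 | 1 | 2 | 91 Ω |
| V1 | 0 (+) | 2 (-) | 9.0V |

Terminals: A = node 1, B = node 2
Nodal analysis, taking node 2 as the 0 V reference.
Source V1 fixes V_0 = 9 V.
KCL at each unknown node (sum of currents leaving = 0; resistances in Ω):
  Node 1: (V_1 - 9)/270 + (V_1 - 0)/91 = 0
Collecting terms: 0.01469 × V_1 = 0.03333  =>  V_1 = 2.269 V
The requested potential is V_1 = 2.269 V.

Final answer: V_1 = 2.269 V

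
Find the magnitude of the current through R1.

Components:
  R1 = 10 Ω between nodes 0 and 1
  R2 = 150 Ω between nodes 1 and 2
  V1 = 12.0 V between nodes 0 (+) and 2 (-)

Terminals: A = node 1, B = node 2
Nodal analysis, taking node 2 as the 0 V reference.
Source V1 fixes V_0 = 12 V.
KCL at each unknown node (sum of currents leaving = 0; resistances in Ω):
  Node 1: (V_1 - 12)/10 + (V_1 - 0)/150 = 0
Collecting terms: 0.1067 × V_1 = 1.2  =>  V_1 = 11.25 V
I_R1 = (V_0 - V_1)/R1 = (12 - 11.25)/10 = 0.075 A
|I_R1| = 0.075 A

Final answer: |I_R1| = 0.075 A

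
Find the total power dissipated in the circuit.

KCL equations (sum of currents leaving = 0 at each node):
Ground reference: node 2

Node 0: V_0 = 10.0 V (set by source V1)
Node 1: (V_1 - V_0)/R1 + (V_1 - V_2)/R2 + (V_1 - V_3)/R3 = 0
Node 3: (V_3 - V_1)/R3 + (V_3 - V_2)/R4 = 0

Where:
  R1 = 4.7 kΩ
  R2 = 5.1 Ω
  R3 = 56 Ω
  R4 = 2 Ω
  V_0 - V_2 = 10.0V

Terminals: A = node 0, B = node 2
Nodal analysis, taking node 2 as the 0 V reference.
Source V1 fixes V_0 = 10 V.
KCL at each unknown node (sum of currents leaving = 0; resistances in Ω):
  Node 1: (V_1 - 10)/4700 + (V_1 - 0)/5.1 + (V_1 - V_3)/56 = 0
  Node 3: (V_3 - V_1)/56 + (V_3 - 0)/2 = 0
Collecting terms (coefficients in siemens):
  0.2141·V_1 - 0.01786·V_3 = 0.002128
  0.5179·V_3 - 0.01786·V_1 = 0
Determinant D = (0.2141)(0.5179) - (-0.01786)(-0.01786) = 0.1106
V_1 = [(0.002128)(0.5179) - (-0.01786)(0)]/D = 0.009964 V
V_3 = [(0.2141)(0) - (0.002128)(-0.01786)]/D = 0.0003436 V
Power in each resistor, P = (ΔV)²/R:
  P_R1 = (10 - 0.009964)²/4700 = 0.02123 W
  P_R2 = (0.009964 - 0)²/5.1 = 0.00001947 W
  P_R3 = (0.009964 - 0.0003436)²/56 = 0.000001653 W
  P_R4 = (0 - 0.0003436)²/2 = 0.00000005903 W
P_total = P_R1 + P_R2 + P_R3 + P_R4 = 0.02126 W

Final answer: 0.02126 W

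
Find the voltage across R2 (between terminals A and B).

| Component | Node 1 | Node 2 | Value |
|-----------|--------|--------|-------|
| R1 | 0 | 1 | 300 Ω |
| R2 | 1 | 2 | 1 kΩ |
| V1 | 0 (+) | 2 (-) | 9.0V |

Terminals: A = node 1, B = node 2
R1 and R2 are in series across V1 (node 0 → node 1 → node 2), and the output A–B is taken across R2, so this is a voltage divider.
Series current: I = V1/(R1 + R2) = 9/(300 + 1000) = 9/1300 = 0.006923 A
V_R2 = I × R2 = V1 × R2/(R1 + R2) = 9 × 1000/1300 = 6.923 V

Final answer: 6.923 V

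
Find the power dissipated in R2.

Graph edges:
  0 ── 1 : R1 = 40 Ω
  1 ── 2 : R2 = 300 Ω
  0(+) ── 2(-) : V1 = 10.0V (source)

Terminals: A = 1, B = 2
Nodal analysis, taking node 2 as the 0 V reference.
Source V1 fixes V_0 = 10 V.
KCL at each unknown node (sum of currents leaving = 0; resistances in Ω):
  Node 1: (V_1 - 10)/40 + (V_1 - 0)/300 = 0
Collecting terms: 0.02833 × V_1 = 0.25  =>  V_1 = 8.824 V
I_R2 = (V_1 - V_2)/R2 = (8.824 - 0)/300 = 0.02941 A
P_R2 = I_R2² × R2 = (0.02941)² × 300 = 0.2595 W

Final answer: 0.2595 W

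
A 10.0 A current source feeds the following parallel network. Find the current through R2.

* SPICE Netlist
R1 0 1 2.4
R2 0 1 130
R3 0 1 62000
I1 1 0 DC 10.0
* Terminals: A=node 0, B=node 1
All resistors sit directly between nodes 0 and 1, so they are in parallel and share one voltage V; the full source current 10 A splits among them.
1/R_par = 1/2.4 + 1/130 + 1/62000 = 0.4244 S  =>  R_par = 2.356 Ω
V = I × R_par = 10 × 2.356 = 23.56 V
I_R2 = V/R2 = 23.56/130 = 0.1813 A

Final answer: 0.1813 A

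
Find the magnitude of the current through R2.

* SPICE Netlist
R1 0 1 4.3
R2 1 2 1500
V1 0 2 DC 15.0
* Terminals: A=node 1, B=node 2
Nodal analysis, taking node 2 as the 0 V reference.
Source V1 fixes V_0 = 15 V.
KCL at each unknown node (sum of currents leaving = 0; resistances in Ω):
  Node 1: (V_1 - 15)/4.3 + (V_1 - 0)/1500 = 0
Collecting terms: 0.2332 × V_1 = 3.488  =>  V_1 = 14.96 V
I_R2 = (V_1 - V_2)/R2 = (14.96 - 0)/1500 = 0.009971 A
|I_R2| = 0.009971 A

Final answer: |I_R2| = 0.009971 A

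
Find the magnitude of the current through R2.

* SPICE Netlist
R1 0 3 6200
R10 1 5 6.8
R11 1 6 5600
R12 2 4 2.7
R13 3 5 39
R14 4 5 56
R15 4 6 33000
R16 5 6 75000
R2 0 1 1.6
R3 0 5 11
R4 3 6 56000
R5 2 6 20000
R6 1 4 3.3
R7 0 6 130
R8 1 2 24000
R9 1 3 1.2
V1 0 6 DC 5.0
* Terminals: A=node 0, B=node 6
Nodal analysis, taking node 6 as the 0 V reference.
Source V1 fixes V_0 = 5 V.
KCL at each unknown node (sum of currents leaving = 0; resistances in Ω):
  Node 1: (V_1 - 5)/1.6 + (V_1 - V_4)/3.3 + (V_1 - V_2)/24000 + (V_1 - V_3)/1.2 + (V_1 - V_5)/6.8 + (V_1 - 0)/5600 = 0
  Node 2: (V_2 - 0)/20000 + (V_2 - V_1)/24000 + (V_2 - V_4)/2.7 = 0
  Node 3: (V_3 - 5)/6200 + (V_3 - 0)/56000 + (V_3 - V_1)/1.2 + (V_3 - V_5)/39 = 0
  Node 4: (V_4 - V_1)/3.3 + (V_4 - V_2)/2.7 + (V_4 - V_5)/56 + (V_4 - 0)/33000 = 0
  Node 5: (V_5 - 5)/11 + (V_5 - V_1)/6.8 + (V_5 - V_3)/39 + (V_5 - V_4)/56 + (V_5 - 0)/75000 = 0
Collecting terms (coefficients in siemens):
  1.909·V_1 - 0.00004167·V_2 - 0.8333·V_3 - 0.303·V_4 - 0.1471·V_5 = 3.125
  0.3705·V_2 - 0.00004167·V_1 - 0.3704·V_4 = 0
  0.8592·V_3 - 0.8333·V_1 - 0.02564·V_5 = 0.0008065
  0.6913·V_4 - 0.303·V_1 - 0.3704·V_2 - 0.01786·V_5 = 0
  0.2815·V_5 - 0.1471·V_1 - 0.02564·V_3 - 0.01786·V_4 = 0.4545
Solving these 5 simultaneous equations (Gaussian elimination) gives:
  V_1 = 4.998 V, V_2 = 4.996 V, V_3 = 4.998 V, V_4 = 4.997 V
  V_5 = 4.998 V
I_R2 = (V_0 - V_1)/R2 = (5 - 4.998)/1.6 = 0.001293 A
|I_R2| = 0.001293 A

Final answer: |I_R2| = 0.001293 A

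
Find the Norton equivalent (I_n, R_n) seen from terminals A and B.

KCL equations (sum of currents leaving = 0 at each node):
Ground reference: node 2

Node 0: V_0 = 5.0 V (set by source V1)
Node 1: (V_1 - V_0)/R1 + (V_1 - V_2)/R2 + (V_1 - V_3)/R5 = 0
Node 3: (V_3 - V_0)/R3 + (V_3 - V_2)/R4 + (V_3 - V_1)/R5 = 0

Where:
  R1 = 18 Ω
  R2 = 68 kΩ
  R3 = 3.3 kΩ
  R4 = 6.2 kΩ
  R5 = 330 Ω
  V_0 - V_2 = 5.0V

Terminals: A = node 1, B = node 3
Find the Thévenin equivalent first; then I_n = V_th/R_th and R_n = R_th.
Step 1 — V_th is the open-circuit voltage V_A - V_B (nothing connected across the terminals).
Nodal analysis, taking node 2 as the 0 V reference.
Source V1 fixes V_0 = 5 V.
KCL at each unknown node (sum of currents leaving = 0; resistances in Ω):
  Node 1: (V_1 - 5)/18 + (V_1 - 0)/68000 + (V_1 - V_3)/330 = 0
  Node 3: (V_3 - 5)/3300 + (V_3 - 0)/6200 + (V_3 - V_1)/330 = 0
Collecting terms (coefficients in siemens):
  0.0586·V_1 - 0.00303·V_3 = 0.2778
  0.003495·V_3 - 0.00303·V_1 = 0.001515
Determinant D = (0.0586)(0.003495) - (-0.00303)(-0.00303) = 0.0001956
V_1 = [(0.2778)(0.003495) - (-0.00303)(0.001515)]/D = 4.986 V
V_3 = [(0.0586)(0.001515) - (0.2778)(-0.00303)]/D = 4.757 V
V_th = V_1 - V_3 = 4.986 - 4.757 = 0.2289 V
Step 2 — R_th: zero the source — replace V1 by a short circuit (node 2 merges into node 0) — and find the resistance seen between A (node 1) and B (node 3).
Reduce the network between node 1 (A) and node 3 (B) by series/parallel combination:
  Rp1 = R1 ‖ R2 (parallel, both between nodes 0 and 1) = 1/(1/18 + 1/68000) = 18 Ω
  Rp2 = R3 ‖ R4 (parallel, both between nodes 0 and 3) = 1/(1/3300 + 1/6200) = 2154 Ω
  Rs1 = Rp1 + Rp2 (series, joined only at node 0) = 18 + 2154 = 2172 Ω
  Rp3 = R5 ‖ Rs1 (parallel, both between nodes 1 and 3) = 1/(1/330 + 1/2172) = 286.5 Ω
R_th = 286.5 Ω
I_n = V_th/R_th = 0.2289/286.5 = 0.0007992 A, and R_n = R_th = 286.5 Ω

Final answer: I_n = 0.0007992 A, R_n = 286.5 Ω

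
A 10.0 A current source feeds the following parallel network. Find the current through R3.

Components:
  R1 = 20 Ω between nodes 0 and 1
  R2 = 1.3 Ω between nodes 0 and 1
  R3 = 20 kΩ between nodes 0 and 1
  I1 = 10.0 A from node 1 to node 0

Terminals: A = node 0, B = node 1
All resistors sit directly between nodes 0 and 1, so they are in parallel and share one voltage V; the full source current 10 A splits among them.
1/R_par = 1/20 + 1/1.3 + 1/20000 = 0.8193 S  =>  R_par = 1.221 Ω
V = I × R_par = 10 × 1.221 = 12.21 V
I_R3 = V/R3 = 12.21/20000 = 0.0006103 A

Final answer: 0.0006103 A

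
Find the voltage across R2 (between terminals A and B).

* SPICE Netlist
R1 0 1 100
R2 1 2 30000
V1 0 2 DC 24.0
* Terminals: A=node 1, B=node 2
R1 and R2 are in series across V1 (node 0 → node 1 → node 2), and the output A–B is taken across R2, so this is a voltage divider.
Series current: I = V1/(R1 + R2) = 24/(100 + 30000) = 24/30100 = 0.0007973 A
V_R2 = I × R2 = V1 × R2/(R1 + R2) = 24 × 30000/30100 = 23.92 V

Final answer: 23.92 V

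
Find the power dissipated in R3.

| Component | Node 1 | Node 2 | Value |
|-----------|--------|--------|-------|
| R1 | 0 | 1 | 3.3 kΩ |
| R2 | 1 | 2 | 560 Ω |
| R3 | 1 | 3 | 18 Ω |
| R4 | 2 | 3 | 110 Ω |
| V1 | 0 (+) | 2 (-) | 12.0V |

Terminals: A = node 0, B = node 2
Nodal analysis, taking node 2 as the 0 V reference.
Source V1 fixes V_0 = 12 V.
KCL at each unknown node (sum of currents leaving = 0; resistances in Ω):
  Node 1: (V_1 - 12)/3300 + (V_1 - 0)/560 + (V_1 - V_3)/18 = 0
  Node 3: (V_3 - V_1)/18 + (V_3 - 0)/110 = 0
Collecting terms (coefficients in siemens):
  0.05764·V_1 - 0.05556·V_3 = 0.003636
  0.06465·V_3 - 0.05556·V_1 = 0
Determinant D = (0.05764)(0.06465) - (-0.05556)(-0.05556) = 0.0006401
V_1 = [(0.003636)(0.06465) - (-0.05556)(0)]/D = 0.3673 V
V_3 = [(0.05764)(0) - (0.003636)(-0.05556)]/D = 0.3156 V
I_R3 = (V_1 - V_3)/R3 = (0.3673 - 0.3156)/18 = 0.002869 A
P_R3 = I_R3² × R3 = (0.002869)² × 18 = 0.0001482 W

Final answer: 0.0001482 W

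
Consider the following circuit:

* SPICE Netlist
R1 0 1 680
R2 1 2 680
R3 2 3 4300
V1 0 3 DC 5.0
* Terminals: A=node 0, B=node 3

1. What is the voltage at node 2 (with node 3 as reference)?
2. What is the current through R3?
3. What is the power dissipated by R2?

Nodal analysis, taking node 3 as the 0 V reference.
Source V1 fixes V_0 = 5 V.
KCL at each unknown node (sum of currents leaving = 0; resistances in Ω):
  Node 1: (V_1 - 5)/680 + (V_1 - V_2)/680 = 0
  Node 2: (V_2 - V_1)/680 + (V_2 - 0)/4300 = 0
Collecting terms (coefficients in siemens):
  0.002941·V_1 - 0.001471·V_2 = 0.007353
  0.001703·V_2 - 0.001471·V_1 = 0
Determinant D = (0.002941)(0.001703) - (-0.001471)(-0.001471) = 0.000002847
V_1 = [(0.007353)(0.001703) - (-0.001471)(0)]/D = 4.399 V
V_2 = [(0.002941)(0) - (0.007353)(-0.001471)]/D = 3.799 V
Part 1:
  Read off the nodal solution: V_2 = 3.799 V
Part 2:
  I_R3 = (V_2 - V_3)/R3 = (3.799 - 0)/4300 = 0.0008834 A
  Magnitude: I_R3 = 0.0008834 A
Part 3:
  I_R2 = (V_1 - V_2)/R2 = (4.399 - 3.799)/680 = 0.0008834 A
  P_R2 = I_R2² × R2 = (0.0008834)² × 680 = 0.0005307 W

Final answers:
1. V_2 = 3.799 V
2. I_R3 = 0.0008834 A
3. P_R2 = 0.0005307 W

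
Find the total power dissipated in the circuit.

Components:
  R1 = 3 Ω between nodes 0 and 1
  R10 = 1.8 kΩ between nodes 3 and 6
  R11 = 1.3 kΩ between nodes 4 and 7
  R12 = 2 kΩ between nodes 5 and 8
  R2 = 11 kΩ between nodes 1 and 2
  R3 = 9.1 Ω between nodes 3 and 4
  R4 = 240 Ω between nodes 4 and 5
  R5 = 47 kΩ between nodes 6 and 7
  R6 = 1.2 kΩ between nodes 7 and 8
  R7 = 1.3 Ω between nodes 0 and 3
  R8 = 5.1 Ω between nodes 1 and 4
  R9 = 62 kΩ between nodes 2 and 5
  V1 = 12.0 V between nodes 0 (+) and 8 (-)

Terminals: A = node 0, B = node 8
Nodal analysis, taking node 8 as the 0 V reference.
Source V1 fixes V_0 = 12 V.
KCL at each unknown node (sum of currents leaving = 0; resistances in Ω):
  Node 1: (V_1 - 12)/3 + (V_1 - V_2)/11000 + (V_1 - V_4)/5.1 = 0
  Node 2: (V_2 - V_1)/11000 + (V_2 - V_5)/62000 = 0
  Node 3: (V_3 - V_4)/9.1 + (V_3 - 12)/1.3 + (V_3 - V_6)/1800 = 0
  Node 4: (V_4 - V_3)/9.1 + (V_4 - V_5)/240 + (V_4 - V_1)/5.1 + (V_4 - V_7)/1300 = 0
  Node 5: (V_5 - V_4)/240 + (V_5 - V_2)/62000 + (V_5 - 0)/2000 = 0
  Node 6: (V_6 - V_7)/47000 + (V_6 - V_3)/1800 = 0
  Node 7: (V_7 - V_6)/47000 + (V_7 - 0)/1200 + (V_7 - V_4)/1300 = 0
Collecting terms (coefficients in siemens):
  0.5295·V_1 - 0.00009091·V_2 - 0.1961·V_4 = 4
  0.000107·V_2 - 0.00009091·V_1 - 0.00001613·V_5 = 0
  0.8797·V_3 - 0.1099·V_4 - 0.0005556·V_6 = 9.231
  0.3109·V_4 - 0.1961·V_1 - 0.1099·V_3 - 0.004167·V_5 - 0.0007692·V_7 = 0
  0.004683·V_5 - 0.00001613·V_2 - 0.004167·V_4 = 0
  0.0005768·V_6 - 0.0005556·V_3 - 0.00002128·V_7 = 0
  0.001624·V_7 - 0.0007692·V_4 - 0.00002128·V_6 = 0
Solving these 7 simultaneous equations (Gaussian elimination) gives:
  V_1 = 11.98 V, V_2 = 11.79 V, V_3 = 11.99 V, V_4 = 11.95 V
  V_5 = 10.68 V, V_6 = 11.77 V, V_7 = 5.817 V
Power in each resistor, P = (ΔV)²/R:
  P_R1 = (12 - 11.98)²/3 = 0.00009641 W
  P_R2 = (11.98 - 11.79)²/11000 = 0.00000352 W
  P_R3 = (11.99 - 11.95)²/9.1 = 0.0001754 W
  P_R4 = (11.95 - 10.68)²/240 = 0.006794 W
  P_R5 = (11.77 - 5.817)²/47000 = 0.0007531 W
  P_R6 = (5.817 - 0)²/1200 = 0.0282 W
  P_R7 = (12 - 11.99)²/1.3 = 0.00002653 W
  P_R8 = (11.98 - 11.95)²/5.1 = 0.0001629 W
  P_R9 = (11.79 - 10.68)²/62000 = 0.00001984 W
  P_R10 = (11.99 - 11.77)²/1800 = 0.00002884 W
  P_R11 = (11.95 - 5.817)²/1300 = 0.02897 W
  P_R12 = (10.68 - 0)²/2000 = 0.057 W
P_total = P_R1 + P_R2 + P_R3 + P_R4 + P_R5 + P_R6 + P_R7 + P_R8 + P_R9 + P_R10 + P_R11 + P_R12 = 0.1222 W

Final answer: 0.1222 W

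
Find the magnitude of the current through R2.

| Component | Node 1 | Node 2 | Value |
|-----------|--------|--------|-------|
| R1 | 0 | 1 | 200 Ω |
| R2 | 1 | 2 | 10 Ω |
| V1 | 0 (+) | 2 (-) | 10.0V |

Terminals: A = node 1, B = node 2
Nodal analysis, taking node 2 as the 0 V reference.
Source V1 fixes V_0 = 10 V.
KCL at each unknown node (sum of currents leaving = 0; resistances in Ω):
  Node 1: (V_1 - 10)/200 + (V_1 - 0)/10 = 0
Collecting terms: 0.105 × V_1 = 0.05  =>  V_1 = 0.4762 V
I_R2 = (V_1 - V_2)/R2 = (0.4762 - 0)/10 = 0.04762 A
|I_R2| = 0.04762 A

Final answer: |I_R2| = 0.04762 A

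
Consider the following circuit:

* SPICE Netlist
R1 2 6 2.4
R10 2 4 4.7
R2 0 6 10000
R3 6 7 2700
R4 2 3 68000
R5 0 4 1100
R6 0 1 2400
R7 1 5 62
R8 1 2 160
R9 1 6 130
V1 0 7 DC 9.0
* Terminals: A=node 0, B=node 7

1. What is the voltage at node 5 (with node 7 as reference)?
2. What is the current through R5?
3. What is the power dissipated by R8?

Nodal analysis, taking node 7 as the 0 V reference.
Source V1 fixes V_0 = 9 V.
KCL at each unknown node (sum of currents leaving = 0; resistances in Ω):
  Node 1: (V_1 - 9)/2400 + (V_1 - V_5)/62 + (V_1 - V_2)/160 + (V_1 - V_6)/130 = 0
  Node 2: (V_2 - V_6)/2.4 + (V_2 - V_3)/68000 + (V_2 - V_1)/160 + (V_2 - V_4)/4.7 = 0
  Node 3: (V_3 - V_2)/68000 = 0
  Node 4: (V_4 - 9)/1100 + (V_4 - V_2)/4.7 = 0
  Node 5: (V_5 - V_1)/62 = 0
  Node 6: (V_6 - V_2)/2.4 + (V_6 - 9)/10000 + (V_6 - 0)/2700 + (V_6 - V_1)/130 = 0
Collecting terms (coefficients in siemens):
  0.03049·V_1 - 0.00625·V_2 - 0.01613·V_5 - 0.007692·V_6 = 0.00375
  0.6357·V_2 - 0.00625·V_1 - 0.00001471·V_3 - 0.2128·V_4 - 0.4167·V_6 = 0
  0.00001471·V_3 - 0.00001471·V_2 = 0
  0.2137·V_4 - 0.2128·V_2 = 0.008182
  0.01613·V_5 - 0.01613·V_1 = 0
  0.4248·V_6 - 0.007692·V_1 - 0.4167·V_2 = 0.0009
Solving these 6 simultaneous equations (Gaussian elimination) gives:
  V_1 = 7.181 V, V_2 = 7.129 V, V_3 = 7.129 V, V_4 = 7.137 V
  V_5 = 7.181 V, V_6 = 7.125 V
Part 1:
  Read off the nodal solution: V_5 = 7.181 V
Part 2:
  I_R5 = (V_0 - V_4)/R5 = (9 - 7.137)/1100 = 0.001693 A
  Magnitude: I_R5 = 0.001693 A
Part 3:
  I_R8 = (V_1 - V_2)/R8 = (7.181 - 7.129)/160 = 0.0003231 A
  P_R8 = I_R8² × R8 = (0.0003231)² × 160 = 0.0000167 W

Final answers:
1. V_5 = 7.181 V
2. I_R5 = 0.001693 A
3. P_R8 = 1.67e-05 W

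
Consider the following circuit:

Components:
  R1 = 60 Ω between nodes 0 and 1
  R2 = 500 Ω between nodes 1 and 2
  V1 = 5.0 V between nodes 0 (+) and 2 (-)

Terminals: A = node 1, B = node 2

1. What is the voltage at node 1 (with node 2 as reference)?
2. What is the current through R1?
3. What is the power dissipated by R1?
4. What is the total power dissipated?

Nodal analysis, taking node 2 as the 0 V reference.
Source V1 fixes V_0 = 5 V.
KCL at each unknown node (sum of currents leaving = 0; resistances in Ω):
  Node 1: (V_1 - 5)/60 + (V_1 - 0)/500 = 0
Collecting terms: 0.01867 × V_1 = 0.08333  =>  V_1 = 4.464 V
Part 1:
  Read off the nodal solution: V_1 = 4.464 V
Part 2:
  I_R1 = (V_0 - V_1)/R1 = (5 - 4.464)/60 = 0.008929 A
  Magnitude: I_R1 = 0.008929 A
Part 3:
  I_R1 = (V_0 - V_1)/R1 = (5 - 4.464)/60 = 0.008929 A
  P_R1 = I_R1² × R1 = (0.008929)² × 60 = 0.004783 W
Part 4:
  Power in each resistor, P = (ΔV)²/R:
    P_R1 = (5 - 4.464)²/60 = 0.004783 W
    P_R2 = (4.464 - 0)²/500 = 0.03986 W
  P_total = P_R1 + P_R2 = 0.04464 W

Final answers:
1. V_1 = 4.464 V
2. I_R1 = 0.008929 A
3. P_R1 = 0.004783 W
4. P_total = 0.04464 W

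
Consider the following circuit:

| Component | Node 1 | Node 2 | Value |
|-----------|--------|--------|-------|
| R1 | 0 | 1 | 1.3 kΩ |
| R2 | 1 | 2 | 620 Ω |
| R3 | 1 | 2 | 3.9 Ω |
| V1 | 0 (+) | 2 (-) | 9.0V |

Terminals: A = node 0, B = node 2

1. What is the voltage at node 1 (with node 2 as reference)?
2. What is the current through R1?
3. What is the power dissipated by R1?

Nodal analysis, taking node 2 as the 0 V reference.
Source V1 fixes V_0 = 9 V.
KCL at each unknown node (sum of currents leaving = 0; resistances in Ω):
  Node 1: (V_1 - 9)/1300 + (V_1 - 0)/620 + (V_1 - 0)/3.9 = 0
Collecting terms: 0.2588 × V_1 = 0.006923  =>  V_1 = 0.02675 V
Part 1:
  Read off the nodal solution: V_1 = 0.02675 V
Part 2:
  I_R1 = (V_0 - V_1)/R1 = (9 - 0.02675)/1300 = 0.006902 A
  Magnitude: I_R1 = 0.006902 A
Part 3:
  I_R1 = (V_0 - V_1)/R1 = (9 - 0.02675)/1300 = 0.006902 A
  P_R1 = I_R1² × R1 = (0.006902)² × 1300 = 0.06194 W

Final answers:
1. V_1 = 0.02675 V
2. I_R1 = 0.006902 A
3. P_R1 = 0.06194 W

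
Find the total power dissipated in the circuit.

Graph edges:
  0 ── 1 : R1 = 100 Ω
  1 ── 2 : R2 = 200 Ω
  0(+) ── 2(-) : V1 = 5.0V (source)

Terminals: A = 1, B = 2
Nodal analysis, taking node 2 as the 0 V reference.
Source V1 fixes V_0 = 5 V.
KCL at each unknown node (sum of currents leaving = 0; resistances in Ω):
  Node 1: (V_1 - 5)/100 + (V_1 - 0)/200 = 0
Collecting terms: 0.015 × V_1 = 0.05  =>  V_1 = 3.333 V
Power in each resistor, P = (ΔV)²/R:
  P_R1 = (5 - 3.333)²/100 = 0.02778 W
  P_R2 = (3.333 - 0)²/200 = 0.05556 W
P_total = P_R1 + P_R2 = 0.08333 W

Final answer: 0.08333 W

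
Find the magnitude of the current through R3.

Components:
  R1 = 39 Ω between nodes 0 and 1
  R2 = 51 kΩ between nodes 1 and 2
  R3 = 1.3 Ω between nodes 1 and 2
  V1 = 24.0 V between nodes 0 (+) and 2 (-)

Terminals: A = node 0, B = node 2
Nodal analysis, taking node 2 as the 0 V reference.
Source V1 fixes V_0 = 24 V.
KCL at each unknown node (sum of currents leaving = 0; resistances in Ω):
  Node 1: (V_1 - 24)/39 + (V_1 - 0)/51000 + (V_1 - 0)/1.3 = 0
Collecting terms: 0.7949 × V_1 = 0.6154  =>  V_1 = 0.7742 V
I_R3 = (V_1 - V_2)/R3 = (0.7742 - 0)/1.3 = 0.5955 A
|I_R3| = 0.5955 A

Final answer: |I_R3| = 0.5955 A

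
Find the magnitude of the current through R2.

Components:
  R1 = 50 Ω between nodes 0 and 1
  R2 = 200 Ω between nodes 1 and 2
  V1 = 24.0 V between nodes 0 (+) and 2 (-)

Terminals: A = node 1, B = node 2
Nodal analysis, taking node 2 as the 0 V reference.
Source V1 fixes V_0 = 24 V.
KCL at each unknown node (sum of currents leaving = 0; resistances in Ω):
  Node 1: (V_1 - 24)/50 + (V_1 - 0)/200 = 0
Collecting terms: 0.025 × V_1 = 0.48  =>  V_1 = 19.2 V
I_R2 = (V_1 - V_2)/R2 = (19.2 - 0)/200 = 0.096 A
|I_R2| = 0.096 A

Final answer: |I_R2| = 0.096 A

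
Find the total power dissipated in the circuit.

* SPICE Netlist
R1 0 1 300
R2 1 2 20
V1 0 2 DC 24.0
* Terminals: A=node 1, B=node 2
Nodal analysis, taking node 2 as the 0 V reference.
Source V1 fixes V_0 = 24 V.
KCL at each unknown node (sum of currents leaving = 0; resistances in Ω):
  Node 1: (V_1 - 24)/300 + (V_1 - 0)/20 = 0
Collecting terms: 0.05333 × V_1 = 0.08  =>  V_1 = 1.5 V
Power in each resistor, P = (ΔV)²/R:
  P_R1 = (24 - 1.5)²/300 = 1.688 W
  P_R2 = (1.5 - 0)²/20 = 0.1125 W
P_total = P_R1 + P_R2 = 1.8 W

Final answer: 1.8 W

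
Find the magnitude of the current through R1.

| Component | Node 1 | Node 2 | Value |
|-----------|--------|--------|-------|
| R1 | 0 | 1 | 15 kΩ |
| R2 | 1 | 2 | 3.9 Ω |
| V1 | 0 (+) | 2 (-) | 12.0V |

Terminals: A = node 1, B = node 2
Nodal analysis, taking node 2 as the 0 V reference.
Source V1 fixes V_0 = 12 V.
KCL at each unknown node (sum of currents leaving = 0; resistances in Ω):
  Node 1: (V_1 - 12)/15000 + (V_1 - 0)/3.9 = 0
Collecting terms: 0.2565 × V_1 = 0.0008  =>  V_1 = 0.003119 V
I_R1 = (V_0 - V_1)/R1 = (12 - 0.003119)/15000 = 0.0007998 A
|I_R1| = 0.0007998 A

Final answer: |I_R1| = 0.0007998 A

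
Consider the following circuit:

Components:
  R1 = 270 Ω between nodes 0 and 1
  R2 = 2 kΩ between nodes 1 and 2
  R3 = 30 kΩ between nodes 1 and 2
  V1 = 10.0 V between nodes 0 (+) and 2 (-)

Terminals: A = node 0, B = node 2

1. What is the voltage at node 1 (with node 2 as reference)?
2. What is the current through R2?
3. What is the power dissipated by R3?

Nodal analysis, taking node 2 as the 0 V reference.
Source V1 fixes V_0 = 10 V.
KCL at each unknown node (sum of currents leaving = 0; resistances in Ω):
  Node 1: (V_1 - 10)/270 + (V_1 - 0)/2000 + (V_1 - 0)/30000 = 0
Collecting terms: 0.004237 × V_1 = 0.03704  =>  V_1 = 8.741 V
Part 1:
  Read off the nodal solution: V_1 = 8.741 V
Part 2:
  I_R2 = (V_1 - V_2)/R2 = (8.741 - 0)/2000 = 0.004371 A
  Magnitude: I_R2 = 0.004371 A
Part 3:
  I_R3 = (V_1 - V_2)/R3 = (8.741 - 0)/30000 = 0.0002914 A
  P_R3 = I_R3² × R3 = (0.0002914)² × 30000 = 0.002547 W

Final answers:
1. V_1 = 8.741 V
2. I_R2 = 0.004371 A
3. P_R3 = 0.002547 W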